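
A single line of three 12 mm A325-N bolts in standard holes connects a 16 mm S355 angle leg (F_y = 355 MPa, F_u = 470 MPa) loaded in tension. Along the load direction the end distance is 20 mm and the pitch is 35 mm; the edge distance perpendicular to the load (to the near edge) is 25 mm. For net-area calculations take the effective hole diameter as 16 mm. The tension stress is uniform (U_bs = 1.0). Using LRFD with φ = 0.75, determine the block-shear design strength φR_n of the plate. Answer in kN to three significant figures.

265 kN

Shear plane L_v = 20 + 2·35 = 90 mm; A_gv = 90 × 16 = 1440 mm².
A_nv = (90 − 2.5·16) × 16 = 800 mm².
A_nt = (25 − 0.5·16) × 16 = 272 mm².
0.6 F_u A_nv = 225.6 kN; 0.6 F_y A_gv = 306.7 kN → shear rupture governs the shear term.
R_n = 225.6 + 1.0 × 470 × 272 / 1000 = 353.4 kN.
Design strength φR_n = 0.75 × 353.4 = 265 kN.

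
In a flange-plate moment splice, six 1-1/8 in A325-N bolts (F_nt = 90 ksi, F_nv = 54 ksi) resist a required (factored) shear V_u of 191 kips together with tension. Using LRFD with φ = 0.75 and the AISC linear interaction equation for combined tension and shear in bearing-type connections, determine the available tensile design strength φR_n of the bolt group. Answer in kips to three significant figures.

A_b = π·1.125²/4 = 0.994 in²; f_rv = 191 / (6 × 0.994) = 32.02 ksi.
F'_nt = 1.3 F_nt − (F_nt / φF_nv) f_rv = 1.3·90 − (90/(0.75·54))·32.02 = 45.83 ksi, capped at F_nt → F'_nt = 45.83 ksi.
R_n = F'_nt · A_b · n = 45.83 × 0.994 × 6 = 273.4 kips.
Design strength φR_n = 0.75 × 273.4 = 205 kips.

205 kips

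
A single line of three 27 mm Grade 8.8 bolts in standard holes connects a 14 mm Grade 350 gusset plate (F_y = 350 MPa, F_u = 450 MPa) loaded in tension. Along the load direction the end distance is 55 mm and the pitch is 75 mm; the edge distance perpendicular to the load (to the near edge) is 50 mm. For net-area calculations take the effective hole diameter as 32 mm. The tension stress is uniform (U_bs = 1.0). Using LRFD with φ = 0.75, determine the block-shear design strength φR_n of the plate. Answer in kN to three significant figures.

515 kN

Shear plane L_v = 55 + 2·75 = 205 mm; A_gv = 205 × 14 = 2870 mm².
A_nv = (205 − 2.5·32) × 14 = 1750 mm².
A_nt = (50 − 0.5·32) × 14 = 476 mm².
0.6 F_u A_nv = 472.5 kN; 0.6 F_y A_gv = 602.7 kN → shear rupture governs the shear term.
R_n = 472.5 + 1.0 × 450 × 476 / 1000 = 686.7 kN.
Design strength φR_n = 0.75 × 686.7 = 515 kN.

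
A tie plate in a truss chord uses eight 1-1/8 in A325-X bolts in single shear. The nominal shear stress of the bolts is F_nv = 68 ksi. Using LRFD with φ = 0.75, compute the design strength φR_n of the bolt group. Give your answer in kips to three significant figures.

A_b = π × 1.125² / 4 = 0.994 in².
R_n = F_nv · A_b · n · n_s = 68 × 0.994 × 8 × 1 = 540.7 kips.
Design strength φR_n = 0.75 × 540.7 = 406 kips.

406 kips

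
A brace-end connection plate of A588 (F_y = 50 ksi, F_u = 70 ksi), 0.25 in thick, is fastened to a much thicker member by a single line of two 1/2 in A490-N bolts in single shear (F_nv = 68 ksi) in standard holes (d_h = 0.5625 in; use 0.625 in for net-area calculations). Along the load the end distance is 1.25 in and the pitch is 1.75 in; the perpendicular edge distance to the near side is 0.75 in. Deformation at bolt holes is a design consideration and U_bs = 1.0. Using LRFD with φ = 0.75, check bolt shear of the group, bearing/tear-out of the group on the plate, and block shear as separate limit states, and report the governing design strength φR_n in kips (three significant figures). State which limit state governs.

Bolt shear: A_b = π·0.5²/4 = 0.1963 in²; R_n = 68 × 0.1963 × 2 × 1 = 26.7 kips → 0.75 × 26.7 = 20 kips.
Bearing: edge l_c = 0.9688, r_n = 20.34 kips; interior l_c = 1.188, r_n = 21 kips; R_n = 20.34 + 1·21 = 41.34 kips → 31 kips.
Block shear: A_gv = 0.75, A_nv = 0.5156, A_nt = 0.1094 in²; R_n = min(0.6F_uA_nv, 0.6F_yA_gv) + U_bs·F_u·A_nt = 29.31 kips → 22 kips.
Bolt shear governs: 20 kips.

20 kips (bolt shear governs)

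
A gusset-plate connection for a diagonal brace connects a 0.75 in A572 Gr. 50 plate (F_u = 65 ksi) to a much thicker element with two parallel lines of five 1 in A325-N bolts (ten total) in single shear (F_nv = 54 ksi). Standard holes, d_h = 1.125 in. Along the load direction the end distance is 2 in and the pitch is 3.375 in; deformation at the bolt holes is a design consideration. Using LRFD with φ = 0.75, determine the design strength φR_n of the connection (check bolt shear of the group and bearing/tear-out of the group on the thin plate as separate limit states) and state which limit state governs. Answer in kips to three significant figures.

Bolt shear: A_b = π·1²/4 = 0.7854 in²; R_n = 54 × 0.7854 × 10 × 1 = 424.1 kips → 0.75 × 424.1 = 318 kips.
Bearing (1.2 l_c t F_u ≤ 2.4 d t F_u): upper limit = 2.4·1·0.75·65 = 117 kips.
  Edge l_c = 2 − 1.125/2 = 1.438 → r_n = 84.09 kips; interior l_c = 3.375 − 1.125 = 2.25 → r_n = 117 kips.
  R_n,bearing = 2·84.09 + 8·117 = 1104 kips → 0.75 × 1104 = 828 kips.
Bolt shear governs: 318 kips.

318 kips (bolt shear governs)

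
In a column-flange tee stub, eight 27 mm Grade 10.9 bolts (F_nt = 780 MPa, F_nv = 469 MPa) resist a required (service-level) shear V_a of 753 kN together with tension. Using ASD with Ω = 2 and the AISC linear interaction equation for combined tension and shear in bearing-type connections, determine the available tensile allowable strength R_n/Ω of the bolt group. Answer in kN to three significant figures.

1070 kN

A_b = π·27²/4 = 572.6 mm²; f_rv = 753 × 1000 / (8 × 572.6) = 164.4 MPa.
F'_nt = 1.3 F_nt − (Ω F_nt / F_nv) f_rv = 1.3·780 − (2·780/469)·164.4 = 467.2 MPa, capped at F_nt → F'_nt = 467.2 MPa.
R_n = F'_nt · A_b · n = 467.2 × 572.6 × 8 / 1000 = 2140 kN.
Allowable strength R_n/Ω = 2140 / 2 = 1070 kN.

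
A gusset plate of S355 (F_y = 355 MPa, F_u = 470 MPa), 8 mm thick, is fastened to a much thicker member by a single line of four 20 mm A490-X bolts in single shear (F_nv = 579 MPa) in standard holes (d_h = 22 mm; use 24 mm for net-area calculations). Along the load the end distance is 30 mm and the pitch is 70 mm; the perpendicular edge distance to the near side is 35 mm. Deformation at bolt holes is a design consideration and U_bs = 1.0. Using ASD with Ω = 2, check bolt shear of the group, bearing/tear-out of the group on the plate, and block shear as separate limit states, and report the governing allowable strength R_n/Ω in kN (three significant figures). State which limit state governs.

219 kN (block shear governs)

Bolt shear: A_b = π·20²/4 = 314.2 mm²; R_n = 579 × 314.2 × 4 × 1 / 1000 = 727.6 kN → 727.6 / 2 = 364 kN.
Bearing: edge l_c = 19, r_n = 85.73 kN; interior l_c = 48, r_n = 180.5 kN; R_n = 85.73 + 3·180.5 = 627.2 kN → 314 kN.
Block shear: A_gv = 1920, A_nv = 1248, A_nt = 184 mm²; R_n = min(0.6F_uA_nv, 0.6F_yA_gv) + U_bs·F_u·A_nt = 438.4 kN → 219 kN.
Block shear governs: 219 kN.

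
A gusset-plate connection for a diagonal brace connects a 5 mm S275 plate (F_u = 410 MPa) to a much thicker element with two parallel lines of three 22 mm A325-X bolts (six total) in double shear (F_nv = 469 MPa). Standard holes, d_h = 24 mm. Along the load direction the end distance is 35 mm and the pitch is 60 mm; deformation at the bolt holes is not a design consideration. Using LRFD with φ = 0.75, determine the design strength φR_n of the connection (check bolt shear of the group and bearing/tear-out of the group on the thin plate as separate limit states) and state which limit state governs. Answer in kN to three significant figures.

438 kN (bearing governs)

Bolt shear: A_b = π·22²/4 = 380.1 mm²; R_n = 469 × 380.1 × 6 × 2 / 1000 = 2139 kN → 0.75 × 2139 = 1600 kN.
Bearing (1.5 l_c t F_u ≤ 3.0 d t F_u): upper limit = 3.0·22·5·410 / 1000 = 135.3 kN.
  Edge l_c = 35 − 24/2 = 23 → r_n = 70.73 kN; interior l_c = 60 − 24 = 36 → r_n = 110.7 kN.
  R_n,bearing = 2·70.73 + 4·110.7 = 584.2 kN → 0.75 × 584.2 = 438 kN.
Bearing governs: 438 kN.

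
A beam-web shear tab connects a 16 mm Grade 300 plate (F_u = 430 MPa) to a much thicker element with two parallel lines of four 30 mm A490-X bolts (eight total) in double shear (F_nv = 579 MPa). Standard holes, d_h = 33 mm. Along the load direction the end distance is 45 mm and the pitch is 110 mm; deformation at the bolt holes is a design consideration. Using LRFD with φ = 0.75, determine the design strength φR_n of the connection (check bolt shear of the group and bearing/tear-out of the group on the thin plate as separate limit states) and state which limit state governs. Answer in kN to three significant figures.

2580 kN (bearing governs)

Bolt shear: A_b = π·30²/4 = 706.9 mm²; R_n = 579 × 706.9 × 8 × 2 / 1000 = 6548 kN → 0.75 × 6548 = 4910 kN.
Bearing (1.2 l_c t F_u ≤ 2.4 d t F_u): upper limit = 2.4·30·16·430 / 1000 = 495.4 kN.
  Edge l_c = 45 − 33/2 = 28.5 → r_n = 235.3 kN; interior l_c = 110 − 33 = 77 → r_n = 495.4 kN.
  R_n,bearing = 2·235.3 + 6·495.4 = 3443 kN → 0.75 × 3443 = 2580 kN.
Bearing governs: 2580 kN.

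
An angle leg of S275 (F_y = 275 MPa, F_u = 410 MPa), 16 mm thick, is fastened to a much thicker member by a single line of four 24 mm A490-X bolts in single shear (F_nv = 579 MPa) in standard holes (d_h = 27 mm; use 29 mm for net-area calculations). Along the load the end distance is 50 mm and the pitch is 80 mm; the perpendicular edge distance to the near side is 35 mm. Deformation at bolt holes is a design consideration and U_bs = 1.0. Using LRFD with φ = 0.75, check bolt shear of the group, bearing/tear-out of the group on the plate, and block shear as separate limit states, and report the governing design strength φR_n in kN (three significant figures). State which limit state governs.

657 kN (block shear governs)

Bolt shear: A_b = π·24²/4 = 452.4 mm²; R_n = 579 × 452.4 × 4 × 1 / 1000 = 1048 kN → 0.75 × 1048 = 786 kN.
Bearing: edge l_c = 36.5, r_n = 287.3 kN; interior l_c = 53, r_n = 377.9 kN; R_n = 287.3 + 3·377.9 = 1421 kN → 1070 kN.
Block shear: A_gv = 4640, A_nv = 3016, A_nt = 328 mm²; R_n = min(0.6F_uA_nv, 0.6F_yA_gv) + U_bs·F_u·A_nt = 876.4 kN → 657 kN.
Block shear governs: 657 kN.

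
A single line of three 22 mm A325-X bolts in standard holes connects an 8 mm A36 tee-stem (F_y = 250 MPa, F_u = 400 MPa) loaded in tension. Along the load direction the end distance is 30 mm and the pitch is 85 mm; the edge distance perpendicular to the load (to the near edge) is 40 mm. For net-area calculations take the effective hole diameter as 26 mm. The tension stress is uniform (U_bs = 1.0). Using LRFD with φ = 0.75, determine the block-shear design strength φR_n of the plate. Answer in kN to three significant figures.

Shear plane L_v = 30 + 2·85 = 200 mm; A_gv = 200 × 8 = 1600 mm².
A_nv = (200 − 2.5·26) × 8 = 1080 mm².
A_nt = (40 − 0.5·26) × 8 = 216 mm².
0.6 F_u A_nv = 259.2 kN; 0.6 F_y A_gv = 240 kN → shear yielding governs the shear term.
R_n = 240 + 1.0 × 400 × 216 / 1000 = 326.4 kN.
Design strength φR_n = 0.75 × 326.4 = 245 kN.

245 kN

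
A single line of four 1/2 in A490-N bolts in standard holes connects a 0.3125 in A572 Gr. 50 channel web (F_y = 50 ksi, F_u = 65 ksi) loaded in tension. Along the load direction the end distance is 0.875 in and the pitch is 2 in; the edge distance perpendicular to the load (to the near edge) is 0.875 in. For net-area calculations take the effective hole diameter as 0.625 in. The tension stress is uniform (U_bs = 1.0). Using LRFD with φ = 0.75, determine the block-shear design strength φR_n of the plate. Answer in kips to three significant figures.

51.4 kips

Shear plane L_v = 0.875 + 3·2 = 6.875 in; A_gv = 6.875 × 0.3125 = 2.148 in².
A_nv = (6.875 − 3.5·0.625) × 0.3125 = 1.465 in².
A_nt = (0.875 − 0.5·0.625) × 0.3125 = 0.1758 in².
0.6 F_u A_nv = 57.13 kips; 0.6 F_y A_gv = 64.45 kips → shear rupture governs the shear term.
R_n = 57.13 + 1.0 × 65 × 0.1758 = 68.55 kips.
Design strength φR_n = 0.75 × 68.55 = 51.4 kips.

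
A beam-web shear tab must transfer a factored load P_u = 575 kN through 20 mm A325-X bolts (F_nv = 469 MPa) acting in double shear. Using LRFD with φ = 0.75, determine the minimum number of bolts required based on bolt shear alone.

A_b = π·20²/4 = 314.2 mm².
Per-bolt design strength φR_n = 0.75 × 469 × 314.2 × 2 / 1000 = 221 kN.
n ≥ 575 / 221 = 2.602 → use 3 bolts.

3 bolts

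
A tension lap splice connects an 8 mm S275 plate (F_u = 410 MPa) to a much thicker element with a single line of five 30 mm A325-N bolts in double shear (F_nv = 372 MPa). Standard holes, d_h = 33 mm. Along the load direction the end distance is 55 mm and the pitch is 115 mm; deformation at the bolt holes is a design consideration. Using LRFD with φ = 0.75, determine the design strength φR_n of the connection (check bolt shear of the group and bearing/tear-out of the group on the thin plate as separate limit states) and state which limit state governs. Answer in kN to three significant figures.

Bolt shear: A_b = π·30²/4 = 706.9 mm²; R_n = 372 × 706.9 × 5 × 2 / 1000 = 2630 kN → 0.75 × 2630 = 1970 kN.
Bearing (1.2 l_c t F_u ≤ 2.4 d t F_u): upper limit = 2.4·30·8·410 / 1000 = 236.2 kN.
  Edge l_c = 55 − 33/2 = 38.5 → r_n = 151.5 kN; interior l_c = 115 − 33 = 82 → r_n = 236.2 kN.
  R_n,bearing = 1·151.5 + 4·236.2 = 1096 kN → 0.75 × 1096 = 822 kN.
Bearing governs: 822 kN.

822 kN (bearing governs)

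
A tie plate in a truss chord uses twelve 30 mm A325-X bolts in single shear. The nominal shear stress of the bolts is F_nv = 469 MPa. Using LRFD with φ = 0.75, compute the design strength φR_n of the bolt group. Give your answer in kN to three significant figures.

2980 kN

A_b = π × 30² / 4 = 706.9 mm².
R_n = F_nv · A_b · n · n_s = 469 × 706.9 × 12 × 1 / 1000 = 3978 kN.
Design strength φR_n = 0.75 × 3978 = 2980 kN.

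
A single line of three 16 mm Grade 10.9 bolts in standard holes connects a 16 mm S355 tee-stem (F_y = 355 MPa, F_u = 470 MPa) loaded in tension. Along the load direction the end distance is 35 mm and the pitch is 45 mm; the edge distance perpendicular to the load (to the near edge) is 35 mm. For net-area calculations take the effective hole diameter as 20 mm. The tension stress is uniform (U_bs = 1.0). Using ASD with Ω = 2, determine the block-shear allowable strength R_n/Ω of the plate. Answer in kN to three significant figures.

263 kN

Shear plane L_v = 35 + 2·45 = 125 mm; A_gv = 125 × 16 = 2000 mm².
A_nv = (125 − 2.5·20) × 16 = 1200 mm².
A_nt = (35 − 0.5·20) × 16 = 400 mm².
0.6 F_u A_nv = 338.4 kN; 0.6 F_y A_gv = 426 kN → shear rupture governs the shear term.
R_n = 338.4 + 1.0 × 470 × 400 / 1000 = 526.4 kN.
Allowable strength R_n/Ω = 526.4 / 2 = 263 kN.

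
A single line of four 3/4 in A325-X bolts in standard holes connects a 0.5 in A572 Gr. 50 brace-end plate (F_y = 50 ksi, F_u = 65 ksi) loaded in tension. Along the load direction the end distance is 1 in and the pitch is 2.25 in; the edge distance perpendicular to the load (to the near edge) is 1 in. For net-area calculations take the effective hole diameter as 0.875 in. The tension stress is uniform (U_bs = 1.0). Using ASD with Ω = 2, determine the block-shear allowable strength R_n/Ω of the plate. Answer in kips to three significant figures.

54.8 kips

Shear plane L_v = 1 + 3·2.25 = 7.75 in; A_gv = 7.75 × 0.5 = 3.875 in².
A_nv = (7.75 − 3.5·0.875) × 0.5 = 2.344 in².
A_nt = (1 − 0.5·0.875) × 0.5 = 0.2812 in².
0.6 F_u A_nv = 91.41 kips; 0.6 F_y A_gv = 116.2 kips → shear rupture governs the shear term.
R_n = 91.41 + 1.0 × 65 × 0.2812 = 109.7 kips.
Allowable strength R_n/Ω = 109.7 / 2 = 54.8 kips.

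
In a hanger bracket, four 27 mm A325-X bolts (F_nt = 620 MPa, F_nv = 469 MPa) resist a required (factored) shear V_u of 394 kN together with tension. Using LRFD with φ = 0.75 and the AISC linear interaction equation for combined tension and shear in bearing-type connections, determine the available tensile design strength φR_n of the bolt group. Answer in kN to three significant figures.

864 kN

A_b = π·27²/4 = 572.6 mm²; f_rv = 394 × 1000 / (4 × 572.6) = 172 MPa.
F'_nt = 1.3 F_nt − (F_nt / φF_nv) f_rv = 1.3·620 − (620/(0.75·469))·172 = 502.8 MPa, capped at F_nt → F'_nt = 502.8 MPa.
R_n = F'_nt · A_b · n = 502.8 × 572.6 × 4 / 1000 = 1151 kN.
Design strength φR_n = 0.75 × 1151 = 864 kN.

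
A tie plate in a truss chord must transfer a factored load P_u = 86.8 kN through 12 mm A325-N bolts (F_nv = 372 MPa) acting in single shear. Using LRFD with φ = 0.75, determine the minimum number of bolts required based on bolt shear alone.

A_b = π·12²/4 = 113.1 mm².
Per-bolt design strength φR_n = 0.75 × 372 × 113.1 × 1 / 1000 = 31.55 kN.
n ≥ 86.8 / 31.55 = 2.751 → use 3 bolts.

3 bolts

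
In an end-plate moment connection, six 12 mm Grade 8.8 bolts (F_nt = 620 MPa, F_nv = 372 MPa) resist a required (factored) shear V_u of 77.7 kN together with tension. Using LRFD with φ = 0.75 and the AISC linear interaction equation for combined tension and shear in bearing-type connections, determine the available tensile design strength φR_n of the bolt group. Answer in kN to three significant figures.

281 kN

A_b = π·12²/4 = 113.1 mm²; f_rv = 77.7 × 1000 / (6 × 113.1) = 114.5 MPa.
F'_nt = 1.3 F_nt − (F_nt / φF_nv) f_rv = 1.3·620 − (620/(0.75·372))·114.5 = 551.5 MPa, capped at F_nt → F'_nt = 551.5 MPa.
R_n = F'_nt · A_b · n = 551.5 × 113.1 × 6 / 1000 = 374.3 kN.
Design strength φR_n = 0.75 × 374.3 = 281 kN.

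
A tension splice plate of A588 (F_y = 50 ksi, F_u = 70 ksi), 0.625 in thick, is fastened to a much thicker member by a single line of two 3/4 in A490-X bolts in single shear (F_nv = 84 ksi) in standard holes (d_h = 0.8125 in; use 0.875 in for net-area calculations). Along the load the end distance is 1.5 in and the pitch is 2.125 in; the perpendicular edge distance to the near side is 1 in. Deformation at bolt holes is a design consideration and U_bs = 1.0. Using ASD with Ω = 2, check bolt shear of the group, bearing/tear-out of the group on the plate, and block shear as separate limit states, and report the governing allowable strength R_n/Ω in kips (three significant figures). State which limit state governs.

37.1 kips (bolt shear governs)

Bolt shear: A_b = π·0.75²/4 = 0.4418 in²; R_n = 84 × 0.4418 × 2 × 1 = 74.22 kips → 74.22 / 2 = 37.1 kips.
Bearing: edge l_c = 1.094, r_n = 57.42 kips; interior l_c = 1.312, r_n = 68.91 kips; R_n = 57.42 + 1·68.91 = 126.3 kips → 63.2 kips.
Block shear: A_gv = 2.266, A_nv = 1.445, A_nt = 0.3516 in²; R_n = min(0.6F_uA_nv, 0.6F_yA_gv) + U_bs·F_u·A_nt = 85.31 kips → 42.7 kips.
Bolt shear governs: 37.1 kips.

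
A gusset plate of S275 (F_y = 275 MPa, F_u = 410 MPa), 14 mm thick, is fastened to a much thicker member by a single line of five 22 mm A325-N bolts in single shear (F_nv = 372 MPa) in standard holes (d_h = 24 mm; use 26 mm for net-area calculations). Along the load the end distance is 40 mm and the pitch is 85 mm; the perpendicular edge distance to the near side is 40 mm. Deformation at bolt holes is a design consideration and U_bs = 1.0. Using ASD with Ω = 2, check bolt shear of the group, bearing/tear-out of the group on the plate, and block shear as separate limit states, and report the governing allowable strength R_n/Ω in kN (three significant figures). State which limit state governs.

Bolt shear: A_b = π·22²/4 = 380.1 mm²; R_n = 372 × 380.1 × 5 × 1 / 1000 = 707 kN → 707 / 2 = 354 kN.
Bearing: edge l_c = 28, r_n = 192.9 kN; interior l_c = 61, r_n = 303.1 kN; R_n = 192.9 + 4·303.1 = 1405 kN → 703 kN.
Block shear: A_gv = 5320, A_nv = 3682, A_nt = 378 mm²; R_n = min(0.6F_uA_nv, 0.6F_yA_gv) + U_bs·F_u·A_nt = 1033 kN → 516 kN.
Bolt shear governs: 354 kN.

354 kN (bolt shear governs)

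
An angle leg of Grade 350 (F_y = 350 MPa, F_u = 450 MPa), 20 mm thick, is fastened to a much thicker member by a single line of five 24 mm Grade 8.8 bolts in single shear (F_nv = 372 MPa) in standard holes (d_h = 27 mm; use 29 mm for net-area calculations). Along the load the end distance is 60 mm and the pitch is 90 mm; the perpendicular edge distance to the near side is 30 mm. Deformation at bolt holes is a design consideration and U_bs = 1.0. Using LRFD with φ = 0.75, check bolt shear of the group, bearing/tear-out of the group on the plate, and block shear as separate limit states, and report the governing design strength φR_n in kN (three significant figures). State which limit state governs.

631 kN (bolt shear governs)

Bolt shear: A_b = π·24²/4 = 452.4 mm²; R_n = 372 × 452.4 × 5 × 1 / 1000 = 841.4 kN → 0.75 × 841.4 = 631 kN.
Bearing: edge l_c = 46.5, r_n = 502.2 kN; interior l_c = 63, r_n = 518.4 kN; R_n = 502.2 + 4·518.4 = 2576 kN → 1930 kN.
Block shear: A_gv = 8400, A_nv = 5790, A_nt = 310 mm²; R_n = min(0.6F_uA_nv, 0.6F_yA_gv) + U_bs·F_u·A_nt = 1703 kN → 1280 kN.
Bolt shear governs: 631 kN.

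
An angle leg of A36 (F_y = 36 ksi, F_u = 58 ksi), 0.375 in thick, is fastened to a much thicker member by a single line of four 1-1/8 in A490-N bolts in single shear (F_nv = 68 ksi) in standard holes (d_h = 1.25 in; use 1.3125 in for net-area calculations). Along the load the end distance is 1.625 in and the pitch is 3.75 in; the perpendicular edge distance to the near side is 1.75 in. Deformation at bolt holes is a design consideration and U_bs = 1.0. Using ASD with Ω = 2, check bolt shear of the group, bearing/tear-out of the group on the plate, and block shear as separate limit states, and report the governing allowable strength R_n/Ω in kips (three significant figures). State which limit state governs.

64 kips (block shear governs)

Bolt shear: A_b = π·1.125²/4 = 0.994 in²; R_n = 68 × 0.994 × 4 × 1 = 270.4 kips → 270.4 / 2 = 135 kips.
Bearing: edge l_c = 1, r_n = 26.1 kips; interior l_c = 2.5, r_n = 58.72 kips; R_n = 26.1 + 3·58.72 = 202.3 kips → 101 kips.
Block shear: A_gv = 4.828, A_nv = 3.105, A_nt = 0.4102 in²; R_n = min(0.6F_uA_nv, 0.6F_yA_gv) + U_bs·F_u·A_nt = 128.1 kips → 64 kips.
Block shear governs: 64 kips.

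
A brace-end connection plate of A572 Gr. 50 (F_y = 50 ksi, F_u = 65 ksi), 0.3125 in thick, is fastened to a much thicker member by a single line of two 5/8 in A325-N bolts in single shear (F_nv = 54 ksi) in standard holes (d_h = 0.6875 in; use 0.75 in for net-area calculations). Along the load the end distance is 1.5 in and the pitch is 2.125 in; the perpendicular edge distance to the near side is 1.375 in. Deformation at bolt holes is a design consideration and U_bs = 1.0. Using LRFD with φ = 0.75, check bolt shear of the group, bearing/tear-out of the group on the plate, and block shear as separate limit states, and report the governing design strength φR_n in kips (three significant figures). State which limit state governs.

Bolt shear: A_b = π·0.625²/4 = 0.3068 in²; R_n = 54 × 0.3068 × 2 × 1 = 33.13 kips → 0.75 × 33.13 = 24.9 kips.
Bearing: edge l_c = 1.156, r_n = 28.18 kips; interior l_c = 1.438, r_n = 30.47 kips; R_n = 28.18 + 1·30.47 = 58.65 kips → 44 kips.
Block shear: A_gv = 1.133, A_nv = 0.7812, A_nt = 0.3125 in²; R_n = min(0.6F_uA_nv, 0.6F_yA_gv) + U_bs·F_u·A_nt = 50.78 kips → 38.1 kips.
Bolt shear governs: 24.9 kips.

24.9 kips (bolt shear governs)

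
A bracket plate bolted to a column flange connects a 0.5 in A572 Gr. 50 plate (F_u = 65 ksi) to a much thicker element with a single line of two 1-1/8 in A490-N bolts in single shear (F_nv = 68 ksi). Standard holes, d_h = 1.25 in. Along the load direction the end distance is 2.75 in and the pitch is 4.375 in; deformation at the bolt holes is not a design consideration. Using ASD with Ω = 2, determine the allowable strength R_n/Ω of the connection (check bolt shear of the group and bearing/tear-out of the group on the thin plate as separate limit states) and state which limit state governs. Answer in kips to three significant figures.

Bolt shear: A_b = π·1.125²/4 = 0.994 in²; R_n = 68 × 0.994 × 2 × 1 = 135.2 kips → 135.2 / 2 = 67.6 kips.
Bearing (1.5 l_c t F_u ≤ 3.0 d t F_u): upper limit = 3.0·1.125·0.5·65 = 109.7 kips.
  Edge l_c = 2.75 − 1.25/2 = 2.125 → r_n = 103.6 kips; interior l_c = 4.375 − 1.25 = 3.125 → r_n = 109.7 kips.
  R_n,bearing = 1·103.6 + 1·109.7 = 213.3 kips → 213.3 / 2 = 107 kips.
Bolt shear governs: 67.6 kips.

67.6 kips (bolt shear governs)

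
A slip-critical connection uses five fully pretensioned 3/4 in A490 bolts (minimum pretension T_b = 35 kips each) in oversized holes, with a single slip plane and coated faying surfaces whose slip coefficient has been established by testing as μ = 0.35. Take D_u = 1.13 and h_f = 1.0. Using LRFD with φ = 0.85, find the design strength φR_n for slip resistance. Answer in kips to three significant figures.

R_n = μ · D_u · h_f · T_b · n_s · n_b = 0.35 × 1.13 × 1.0 × 35 × 1 × 5 = 69.21 kips.
Design strength φR_n = 0.85 × 69.21 = 58.8 kips.

58.8 kips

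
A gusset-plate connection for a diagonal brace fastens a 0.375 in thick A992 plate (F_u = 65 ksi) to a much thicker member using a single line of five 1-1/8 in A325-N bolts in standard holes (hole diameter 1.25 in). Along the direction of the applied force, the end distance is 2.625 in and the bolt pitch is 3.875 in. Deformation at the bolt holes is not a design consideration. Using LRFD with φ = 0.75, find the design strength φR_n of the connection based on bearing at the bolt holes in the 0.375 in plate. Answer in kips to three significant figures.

Per bolt r_n = 1.5 l_c t F_u ≤ 3.0 d t F_u; upper limit = 3.0 × 1.125 × 0.375 × 65 = 82.27 kips.
Edge bolt: l_c = 2.625 − 1.25/2 = 2 in → 1.5 × 2 × 0.375 × 65 = 73.12 → r_n = 73.12 kips.
Interior bolts: l_c = 3.875 − 1.25 = 2.625 in → 1.5 × 2.625 × 0.375 × 65 = 95.98 → r_n = 82.27 kips.
R_n = 1 × 73.12 + 4 × 82.27 = 402.2 kips.
Design strength φR_n = 0.75 × 402.2 = 302 kips.

302 kips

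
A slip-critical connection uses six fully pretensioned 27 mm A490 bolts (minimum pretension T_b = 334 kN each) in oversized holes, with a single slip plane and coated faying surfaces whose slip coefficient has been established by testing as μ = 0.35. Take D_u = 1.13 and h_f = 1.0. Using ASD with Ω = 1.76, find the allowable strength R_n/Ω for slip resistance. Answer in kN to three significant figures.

450 kN

R_n = μ · D_u · h_f · T_b · n_s · n_b = 0.35 × 1.13 × 1.0 × 334 × 1 × 6 = 792.6 kN.
Allowable strength R_n/Ω = 792.6 / 1.76 = 450 kN.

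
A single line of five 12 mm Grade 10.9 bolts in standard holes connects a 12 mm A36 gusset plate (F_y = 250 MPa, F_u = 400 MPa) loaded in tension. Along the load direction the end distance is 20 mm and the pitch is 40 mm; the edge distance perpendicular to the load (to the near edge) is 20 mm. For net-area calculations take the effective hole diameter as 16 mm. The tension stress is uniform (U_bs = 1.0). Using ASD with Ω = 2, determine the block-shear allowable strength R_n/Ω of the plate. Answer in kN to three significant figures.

Shear plane L_v = 20 + 4·40 = 180 mm; A_gv = 180 × 12 = 2160 mm².
A_nv = (180 − 4.5·16) × 12 = 1296 mm².
A_nt = (20 − 0.5·16) × 12 = 144 mm².
0.6 F_u A_nv = 311 kN; 0.6 F_y A_gv = 324 kN → shear rupture governs the shear term.
R_n = 311 + 1.0 × 400 × 144 / 1000 = 368.6 kN.
Allowable strength R_n/Ω = 368.6 / 2 = 184 kN.

184 kN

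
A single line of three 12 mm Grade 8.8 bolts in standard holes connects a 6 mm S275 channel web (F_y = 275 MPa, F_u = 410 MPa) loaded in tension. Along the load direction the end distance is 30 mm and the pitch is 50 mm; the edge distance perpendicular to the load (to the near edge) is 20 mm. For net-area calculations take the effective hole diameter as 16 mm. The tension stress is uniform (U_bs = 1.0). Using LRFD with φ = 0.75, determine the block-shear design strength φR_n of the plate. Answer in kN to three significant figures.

Shear plane L_v = 30 + 2·50 = 130 mm; A_gv = 130 × 6 = 780 mm².
A_nv = (130 − 2.5·16) × 6 = 540 mm².
A_nt = (20 − 0.5·16) × 6 = 72 mm².
0.6 F_u A_nv = 132.8 kN; 0.6 F_y A_gv = 128.7 kN → shear yielding governs the shear term.
R_n = 128.7 + 1.0 × 410 × 72 / 1000 = 158.2 kN.
Design strength φR_n = 0.75 × 158.2 = 119 kN.

119 kN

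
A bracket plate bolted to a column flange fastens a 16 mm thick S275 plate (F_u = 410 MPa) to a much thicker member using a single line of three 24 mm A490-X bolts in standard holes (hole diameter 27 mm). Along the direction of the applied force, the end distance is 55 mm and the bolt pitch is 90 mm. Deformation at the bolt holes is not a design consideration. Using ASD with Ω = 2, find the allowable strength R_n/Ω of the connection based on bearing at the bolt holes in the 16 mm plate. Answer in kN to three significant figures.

676 kN

Per bolt r_n = 1.5 l_c t F_u ≤ 3.0 d t F_u; upper limit = 3.0 × 24 × 16 × 410 / 1000 = 472.3 kN.
Edge bolt: l_c = 55 − 27/2 = 41.5 mm → 1.5 × 41.5 × 16 × 410 / 1000 = 408.4 → r_n = 408.4 kN.
Interior bolts: l_c = 90 − 27 = 63 mm → 1.5 × 63 × 16 × 410 / 1000 = 619.9 → r_n = 472.3 kN.
R_n = 1 × 408.4 + 2 × 472.3 = 1353 kN.
Allowable strength R_n/Ω = 1353 / 2 = 676 kN.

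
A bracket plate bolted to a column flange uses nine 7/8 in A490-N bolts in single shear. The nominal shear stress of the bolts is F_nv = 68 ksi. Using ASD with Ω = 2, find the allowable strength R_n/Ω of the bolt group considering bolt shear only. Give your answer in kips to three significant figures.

184 kips

A_b = π × 0.875² / 4 = 0.6013 in².
R_n = F_nv · A_b · n · n_s = 68 × 0.6013 × 9 × 1 = 368 kips.
Allowable strength R_n/Ω = 368 / 2 = 184 kips.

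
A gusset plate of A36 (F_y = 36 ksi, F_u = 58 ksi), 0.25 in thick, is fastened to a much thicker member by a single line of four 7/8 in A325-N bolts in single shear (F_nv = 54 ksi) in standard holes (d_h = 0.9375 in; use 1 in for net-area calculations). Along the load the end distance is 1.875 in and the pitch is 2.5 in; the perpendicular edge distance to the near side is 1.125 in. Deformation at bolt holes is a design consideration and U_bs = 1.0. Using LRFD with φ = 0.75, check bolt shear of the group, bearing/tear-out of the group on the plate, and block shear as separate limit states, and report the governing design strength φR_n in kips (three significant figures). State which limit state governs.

Bolt shear: A_b = π·0.875²/4 = 0.6013 in²; R_n = 54 × 0.6013 × 4 × 1 = 129.9 kips → 0.75 × 129.9 = 97.4 kips.
Bearing: edge l_c = 1.406, r_n = 24.47 kips; interior l_c = 1.562, r_n = 27.19 kips; R_n = 24.47 + 3·27.19 = 106 kips → 79.5 kips.
Block shear: A_gv = 2.344, A_nv = 1.469, A_nt = 0.1562 in²; R_n = min(0.6F_uA_nv, 0.6F_yA_gv) + U_bs·F_u·A_nt = 59.69 kips → 44.8 kips.
Block shear governs: 44.8 kips.

44.8 kips (block shear governs)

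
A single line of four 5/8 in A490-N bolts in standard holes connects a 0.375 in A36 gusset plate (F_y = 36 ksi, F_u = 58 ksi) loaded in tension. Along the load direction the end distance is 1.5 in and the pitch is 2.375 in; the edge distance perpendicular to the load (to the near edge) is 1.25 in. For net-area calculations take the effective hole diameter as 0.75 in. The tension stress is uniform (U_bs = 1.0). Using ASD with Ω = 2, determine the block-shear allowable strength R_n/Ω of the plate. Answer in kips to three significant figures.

Shear plane L_v = 1.5 + 3·2.375 = 8.625 in; A_gv = 8.625 × 0.375 = 3.234 in².
A_nv = (8.625 − 3.5·0.75) × 0.375 = 2.25 in².
A_nt = (1.25 − 0.5·0.75) × 0.375 = 0.3281 in².
0.6 F_u A_nv = 78.3 kips; 0.6 F_y A_gv = 69.86 kips → shear yielding governs the shear term.
R_n = 69.86 + 1.0 × 58 × 0.3281 = 88.89 kips.
Allowable strength R_n/Ω = 88.89 / 2 = 44.4 kips.

44.4 kips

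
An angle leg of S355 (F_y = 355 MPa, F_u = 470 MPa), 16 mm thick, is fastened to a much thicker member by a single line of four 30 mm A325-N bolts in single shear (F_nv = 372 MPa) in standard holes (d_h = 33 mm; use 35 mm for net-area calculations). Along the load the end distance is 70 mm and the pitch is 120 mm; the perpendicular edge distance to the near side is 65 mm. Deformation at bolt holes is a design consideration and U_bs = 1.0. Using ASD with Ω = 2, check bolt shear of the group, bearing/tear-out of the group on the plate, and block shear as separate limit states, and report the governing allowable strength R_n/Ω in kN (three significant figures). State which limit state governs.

Bolt shear: A_b = π·30²/4 = 706.9 mm²; R_n = 372 × 706.9 × 4 × 1 / 1000 = 1052 kN → 1052 / 2 = 526 kN.
Bearing: edge l_c = 53.5, r_n = 482.8 kN; interior l_c = 87, r_n = 541.4 kN; R_n = 482.8 + 3·541.4 = 2107 kN → 1050 kN.
Block shear: A_gv = 6880, A_nv = 4920, A_nt = 760 mm²; R_n = min(0.6F_uA_nv, 0.6F_yA_gv) + U_bs·F_u·A_nt = 1745 kN → 872 kN.
Bolt shear governs: 526 kN.

526 kN (bolt shear governs)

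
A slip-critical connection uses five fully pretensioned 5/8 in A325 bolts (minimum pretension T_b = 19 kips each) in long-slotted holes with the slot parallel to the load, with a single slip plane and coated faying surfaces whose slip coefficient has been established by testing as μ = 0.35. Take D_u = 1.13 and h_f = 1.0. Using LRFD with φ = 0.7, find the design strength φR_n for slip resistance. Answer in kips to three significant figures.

26.3 kips

R_n = μ · D_u · h_f · T_b · n_s · n_b = 0.35 × 1.13 × 1.0 × 19 × 1 × 5 = 37.57 kips.
Design strength φR_n = 0.7 × 37.57 = 26.3 kips.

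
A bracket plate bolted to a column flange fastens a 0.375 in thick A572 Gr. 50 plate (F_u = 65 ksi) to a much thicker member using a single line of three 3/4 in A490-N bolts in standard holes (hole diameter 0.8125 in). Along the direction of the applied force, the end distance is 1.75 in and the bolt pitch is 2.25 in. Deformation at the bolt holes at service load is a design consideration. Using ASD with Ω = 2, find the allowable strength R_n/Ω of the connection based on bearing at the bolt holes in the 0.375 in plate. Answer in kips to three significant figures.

61.7 kips

Per bolt r_n = 1.2 l_c t F_u ≤ 2.4 d t F_u; upper limit = 2.4 × 0.75 × 0.375 × 65 = 43.87 kips.
Edge bolt: l_c = 1.75 − 0.8125/2 = 1.344 in → 1.2 × 1.344 × 0.375 × 65 = 39.3 → r_n = 39.3 kips.
Interior bolts: l_c = 2.25 − 0.8125 = 1.438 in → 1.2 × 1.438 × 0.375 × 65 = 42.05 → r_n = 42.05 kips.
R_n = 1 × 39.3 + 2 × 42.05 = 123.4 kips.
Allowable strength R_n/Ω = 123.4 / 2 = 61.7 kips.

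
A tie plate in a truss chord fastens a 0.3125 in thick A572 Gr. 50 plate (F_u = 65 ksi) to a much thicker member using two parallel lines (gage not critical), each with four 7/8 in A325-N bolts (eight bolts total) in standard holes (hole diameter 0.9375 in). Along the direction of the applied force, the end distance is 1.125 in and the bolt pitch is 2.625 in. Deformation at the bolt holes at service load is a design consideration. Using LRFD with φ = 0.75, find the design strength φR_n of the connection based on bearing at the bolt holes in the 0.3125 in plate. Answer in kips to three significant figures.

209 kips

Per bolt r_n = 1.2 l_c t F_u ≤ 2.4 d t F_u; upper limit = 2.4 × 0.875 × 0.3125 × 65 = 42.66 kips.
Edge bolt: l_c = 1.125 − 0.9375/2 = 0.6562 in → 1.2 × 0.6562 × 0.3125 × 65 = 16 → r_n = 16 kips.
Interior bolts: l_c = 2.625 − 0.9375 = 1.688 in → 1.2 × 1.688 × 0.3125 × 65 = 41.13 → r_n = 41.13 kips.
R_n = 2 × 16 + 6 × 41.13 = 278.8 kips.
Design strength φR_n = 0.75 × 278.8 = 209 kips.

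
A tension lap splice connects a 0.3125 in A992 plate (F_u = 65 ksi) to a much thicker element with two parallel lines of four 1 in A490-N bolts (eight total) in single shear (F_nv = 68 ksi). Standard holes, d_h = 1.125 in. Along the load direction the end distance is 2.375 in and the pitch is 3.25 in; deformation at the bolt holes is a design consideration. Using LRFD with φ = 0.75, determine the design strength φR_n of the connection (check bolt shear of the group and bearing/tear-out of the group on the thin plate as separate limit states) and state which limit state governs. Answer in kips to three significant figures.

286 kips (bearing governs)

Bolt shear: A_b = π·1²/4 = 0.7854 in²; R_n = 68 × 0.7854 × 8 × 1 = 427.3 kips → 0.75 × 427.3 = 320 kips.
Bearing (1.2 l_c t F_u ≤ 2.4 d t F_u): upper limit = 2.4·1·0.3125·65 = 48.75 kips.
  Edge l_c = 2.375 − 1.125/2 = 1.812 → r_n = 44.18 kips; interior l_c = 3.25 − 1.125 = 2.125 → r_n = 48.75 kips.
  R_n,bearing = 2·44.18 + 6·48.75 = 380.9 kips → 0.75 × 380.9 = 286 kips.
Bearing governs: 286 kips.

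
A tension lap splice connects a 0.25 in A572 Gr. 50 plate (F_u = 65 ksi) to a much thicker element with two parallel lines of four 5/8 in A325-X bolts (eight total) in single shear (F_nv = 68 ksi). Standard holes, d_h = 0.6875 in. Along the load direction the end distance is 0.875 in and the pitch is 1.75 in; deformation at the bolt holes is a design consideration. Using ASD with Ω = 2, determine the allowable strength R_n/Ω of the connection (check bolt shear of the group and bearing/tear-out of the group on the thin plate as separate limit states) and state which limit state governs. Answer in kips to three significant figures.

72.5 kips (bearing governs)

Bolt shear: A_b = π·0.625²/4 = 0.3068 in²; R_n = 68 × 0.3068 × 8 × 1 = 166.9 kips → 166.9 / 2 = 83.4 kips.
Bearing (1.2 l_c t F_u ≤ 2.4 d t F_u): upper limit = 2.4·0.625·0.25·65 = 24.38 kips.
  Edge l_c = 0.875 − 0.6875/2 = 0.5312 → r_n = 10.36 kips; interior l_c = 1.75 − 0.6875 = 1.062 → r_n = 20.72 kips.
  R_n,bearing = 2·10.36 + 6·20.72 = 145 kips → 145 / 2 = 72.5 kips.
Bearing governs: 72.5 kips.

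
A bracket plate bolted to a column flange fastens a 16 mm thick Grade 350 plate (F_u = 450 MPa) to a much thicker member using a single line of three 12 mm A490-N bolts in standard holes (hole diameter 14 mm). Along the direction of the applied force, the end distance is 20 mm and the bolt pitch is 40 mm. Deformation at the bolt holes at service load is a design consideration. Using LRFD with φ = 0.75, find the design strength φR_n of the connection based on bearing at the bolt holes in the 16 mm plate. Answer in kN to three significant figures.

395 kN

Per bolt r_n = 1.2 l_c t F_u ≤ 2.4 d t F_u; upper limit = 2.4 × 12 × 16 × 450 / 1000 = 207.4 kN.
Edge bolt: l_c = 20 − 14/2 = 13 mm → 1.2 × 13 × 16 × 450 / 1000 = 112.3 → r_n = 112.3 kN.
Interior bolts: l_c = 40 − 14 = 26 mm → 1.2 × 26 × 16 × 450 / 1000 = 224.6 → r_n = 207.4 kN.
R_n = 1 × 112.3 + 2 × 207.4 = 527 kN.
Design strength φR_n = 0.75 × 527 = 395 kN.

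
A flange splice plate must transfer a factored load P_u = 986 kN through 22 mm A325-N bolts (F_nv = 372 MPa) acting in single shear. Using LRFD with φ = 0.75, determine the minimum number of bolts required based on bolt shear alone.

10 bolts

A_b = π·22²/4 = 380.1 mm².
Per-bolt design strength φR_n = 0.75 × 372 × 380.1 × 1 / 1000 = 106.1 kN.
n ≥ 986 / 106.1 = 9.297 → use 10 bolts.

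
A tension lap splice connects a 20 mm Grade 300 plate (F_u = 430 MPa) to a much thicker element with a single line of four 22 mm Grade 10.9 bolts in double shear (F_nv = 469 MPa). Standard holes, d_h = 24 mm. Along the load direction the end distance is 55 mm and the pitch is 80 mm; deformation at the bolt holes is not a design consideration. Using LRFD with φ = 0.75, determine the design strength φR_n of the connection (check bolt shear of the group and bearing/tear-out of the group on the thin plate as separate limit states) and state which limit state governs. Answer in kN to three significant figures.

Bolt shear: A_b = π·22²/4 = 380.1 mm²; R_n = 469 × 380.1 × 4 × 2 / 1000 = 1426 kN → 0.75 × 1426 = 1070 kN.
Bearing (1.5 l_c t F_u ≤ 3.0 d t F_u): upper limit = 3.0·22·20·430 / 1000 = 567.6 kN.
  Edge l_c = 55 − 24/2 = 43 → r_n = 554.7 kN; interior l_c = 80 − 24 = 56 → r_n = 567.6 kN.
  R_n,bearing = 1·554.7 + 3·567.6 = 2258 kN → 0.75 × 2258 = 1690 kN.
Bolt shear governs: 1070 kN.

1070 kN (bolt shear governs)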